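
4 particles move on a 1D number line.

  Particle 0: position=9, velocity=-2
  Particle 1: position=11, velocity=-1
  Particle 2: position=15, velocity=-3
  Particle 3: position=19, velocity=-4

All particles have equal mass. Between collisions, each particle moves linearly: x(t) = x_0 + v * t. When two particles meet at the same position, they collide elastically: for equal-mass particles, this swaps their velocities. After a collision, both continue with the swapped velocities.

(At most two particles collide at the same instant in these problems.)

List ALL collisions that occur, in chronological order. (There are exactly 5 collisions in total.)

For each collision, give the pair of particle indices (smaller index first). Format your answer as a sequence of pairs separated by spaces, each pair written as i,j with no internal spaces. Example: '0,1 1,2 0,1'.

Answer: 1,2 2,3 1,2 0,1 1,2

Derivation:
Collision at t=2: particles 1 and 2 swap velocities; positions: p0=5 p1=9 p2=9 p3=11; velocities now: v0=-2 v1=-3 v2=-1 v3=-4
Collision at t=8/3: particles 2 and 3 swap velocities; positions: p0=11/3 p1=7 p2=25/3 p3=25/3; velocities now: v0=-2 v1=-3 v2=-4 v3=-1
Collision at t=4: particles 1 and 2 swap velocities; positions: p0=1 p1=3 p2=3 p3=7; velocities now: v0=-2 v1=-4 v2=-3 v3=-1
Collision at t=5: particles 0 and 1 swap velocities; positions: p0=-1 p1=-1 p2=0 p3=6; velocities now: v0=-4 v1=-2 v2=-3 v3=-1
Collision at t=6: particles 1 and 2 swap velocities; positions: p0=-5 p1=-3 p2=-3 p3=5; velocities now: v0=-4 v1=-3 v2=-2 v3=-1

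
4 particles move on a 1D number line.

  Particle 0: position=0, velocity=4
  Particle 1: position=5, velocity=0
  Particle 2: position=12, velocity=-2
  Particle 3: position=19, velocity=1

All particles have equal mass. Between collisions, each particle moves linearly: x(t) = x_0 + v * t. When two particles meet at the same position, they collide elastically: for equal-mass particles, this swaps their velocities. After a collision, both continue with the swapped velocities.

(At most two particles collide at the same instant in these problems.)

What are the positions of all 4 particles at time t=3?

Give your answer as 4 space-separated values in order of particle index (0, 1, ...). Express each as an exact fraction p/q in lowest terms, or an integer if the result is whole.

Collision at t=5/4: particles 0 and 1 swap velocities; positions: p0=5 p1=5 p2=19/2 p3=81/4; velocities now: v0=0 v1=4 v2=-2 v3=1
Collision at t=2: particles 1 and 2 swap velocities; positions: p0=5 p1=8 p2=8 p3=21; velocities now: v0=0 v1=-2 v2=4 v3=1
Advance to t=3 (no further collisions before then); velocities: v0=0 v1=-2 v2=4 v3=1; positions = 5 6 12 22

Answer: 5 6 12 22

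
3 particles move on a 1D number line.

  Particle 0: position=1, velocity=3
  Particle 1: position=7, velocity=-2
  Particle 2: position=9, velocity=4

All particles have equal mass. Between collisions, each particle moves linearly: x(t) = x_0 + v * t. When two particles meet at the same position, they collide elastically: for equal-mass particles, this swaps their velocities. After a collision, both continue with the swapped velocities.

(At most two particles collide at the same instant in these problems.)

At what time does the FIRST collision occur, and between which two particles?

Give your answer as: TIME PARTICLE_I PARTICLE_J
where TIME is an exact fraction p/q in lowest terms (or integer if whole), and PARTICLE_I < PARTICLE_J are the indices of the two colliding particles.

Pair (0,1): pos 1,7 vel 3,-2 -> gap=6, closing at 5/unit, collide at t=6/5
Pair (1,2): pos 7,9 vel -2,4 -> not approaching (rel speed -6 <= 0)
Earliest collision: t=6/5 between 0 and 1

Answer: 6/5 0 1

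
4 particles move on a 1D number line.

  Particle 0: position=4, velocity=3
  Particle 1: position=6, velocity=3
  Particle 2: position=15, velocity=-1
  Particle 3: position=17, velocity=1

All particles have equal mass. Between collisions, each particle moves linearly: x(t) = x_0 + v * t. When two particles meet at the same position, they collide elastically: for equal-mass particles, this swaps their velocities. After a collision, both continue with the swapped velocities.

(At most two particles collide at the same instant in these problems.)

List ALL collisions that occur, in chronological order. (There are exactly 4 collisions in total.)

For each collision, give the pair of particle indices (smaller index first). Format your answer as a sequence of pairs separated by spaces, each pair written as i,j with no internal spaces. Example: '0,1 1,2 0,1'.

Answer: 1,2 0,1 2,3 1,2

Derivation:
Collision at t=9/4: particles 1 and 2 swap velocities; positions: p0=43/4 p1=51/4 p2=51/4 p3=77/4; velocities now: v0=3 v1=-1 v2=3 v3=1
Collision at t=11/4: particles 0 and 1 swap velocities; positions: p0=49/4 p1=49/4 p2=57/4 p3=79/4; velocities now: v0=-1 v1=3 v2=3 v3=1
Collision at t=11/2: particles 2 and 3 swap velocities; positions: p0=19/2 p1=41/2 p2=45/2 p3=45/2; velocities now: v0=-1 v1=3 v2=1 v3=3
Collision at t=13/2: particles 1 and 2 swap velocities; positions: p0=17/2 p1=47/2 p2=47/2 p3=51/2; velocities now: v0=-1 v1=1 v2=3 v3=3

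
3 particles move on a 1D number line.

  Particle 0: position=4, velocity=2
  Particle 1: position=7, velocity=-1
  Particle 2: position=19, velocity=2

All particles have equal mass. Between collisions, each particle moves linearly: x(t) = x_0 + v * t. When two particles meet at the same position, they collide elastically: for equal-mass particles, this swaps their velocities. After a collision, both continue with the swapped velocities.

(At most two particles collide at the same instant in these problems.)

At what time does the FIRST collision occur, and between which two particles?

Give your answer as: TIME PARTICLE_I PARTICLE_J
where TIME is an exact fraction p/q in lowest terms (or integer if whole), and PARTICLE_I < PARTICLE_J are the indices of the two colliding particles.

Pair (0,1): pos 4,7 vel 2,-1 -> gap=3, closing at 3/unit, collide at t=1
Pair (1,2): pos 7,19 vel -1,2 -> not approaching (rel speed -3 <= 0)
Earliest collision: t=1 between 0 and 1

Answer: 1 0 1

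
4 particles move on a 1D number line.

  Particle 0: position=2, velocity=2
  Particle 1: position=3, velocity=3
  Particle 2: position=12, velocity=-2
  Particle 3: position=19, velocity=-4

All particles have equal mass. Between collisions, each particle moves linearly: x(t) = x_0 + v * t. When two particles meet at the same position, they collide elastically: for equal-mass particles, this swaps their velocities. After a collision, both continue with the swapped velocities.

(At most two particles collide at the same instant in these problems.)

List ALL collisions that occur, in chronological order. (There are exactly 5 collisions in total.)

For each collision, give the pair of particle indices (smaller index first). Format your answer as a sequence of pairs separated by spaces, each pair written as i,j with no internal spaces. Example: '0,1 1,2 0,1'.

Answer: 1,2 2,3 0,1 1,2 0,1

Derivation:
Collision at t=9/5: particles 1 and 2 swap velocities; positions: p0=28/5 p1=42/5 p2=42/5 p3=59/5; velocities now: v0=2 v1=-2 v2=3 v3=-4
Collision at t=16/7: particles 2 and 3 swap velocities; positions: p0=46/7 p1=52/7 p2=69/7 p3=69/7; velocities now: v0=2 v1=-2 v2=-4 v3=3
Collision at t=5/2: particles 0 and 1 swap velocities; positions: p0=7 p1=7 p2=9 p3=21/2; velocities now: v0=-2 v1=2 v2=-4 v3=3
Collision at t=17/6: particles 1 and 2 swap velocities; positions: p0=19/3 p1=23/3 p2=23/3 p3=23/2; velocities now: v0=-2 v1=-4 v2=2 v3=3
Collision at t=7/2: particles 0 and 1 swap velocities; positions: p0=5 p1=5 p2=9 p3=27/2; velocities now: v0=-4 v1=-2 v2=2 v3=3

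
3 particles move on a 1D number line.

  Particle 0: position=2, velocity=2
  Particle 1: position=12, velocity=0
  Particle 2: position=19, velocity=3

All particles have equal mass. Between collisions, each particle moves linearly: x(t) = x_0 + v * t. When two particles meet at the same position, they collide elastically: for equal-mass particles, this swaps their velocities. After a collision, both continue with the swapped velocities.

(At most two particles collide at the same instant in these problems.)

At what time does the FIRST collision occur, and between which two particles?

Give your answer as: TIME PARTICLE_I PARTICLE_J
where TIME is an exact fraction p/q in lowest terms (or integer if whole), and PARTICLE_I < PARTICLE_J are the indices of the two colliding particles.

Answer: 5 0 1

Derivation:
Pair (0,1): pos 2,12 vel 2,0 -> gap=10, closing at 2/unit, collide at t=5
Pair (1,2): pos 12,19 vel 0,3 -> not approaching (rel speed -3 <= 0)
Earliest collision: t=5 between 0 and 1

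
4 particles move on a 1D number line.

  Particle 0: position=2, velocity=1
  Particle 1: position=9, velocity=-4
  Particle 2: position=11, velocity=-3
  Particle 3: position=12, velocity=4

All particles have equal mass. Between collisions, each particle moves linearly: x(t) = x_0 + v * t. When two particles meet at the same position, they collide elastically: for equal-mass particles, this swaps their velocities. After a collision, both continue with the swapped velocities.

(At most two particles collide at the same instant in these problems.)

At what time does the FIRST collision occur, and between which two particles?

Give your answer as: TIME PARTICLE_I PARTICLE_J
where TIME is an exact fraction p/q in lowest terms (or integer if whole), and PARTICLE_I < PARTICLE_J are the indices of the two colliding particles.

Answer: 7/5 0 1

Derivation:
Pair (0,1): pos 2,9 vel 1,-4 -> gap=7, closing at 5/unit, collide at t=7/5
Pair (1,2): pos 9,11 vel -4,-3 -> not approaching (rel speed -1 <= 0)
Pair (2,3): pos 11,12 vel -3,4 -> not approaching (rel speed -7 <= 0)
Earliest collision: t=7/5 between 0 and 1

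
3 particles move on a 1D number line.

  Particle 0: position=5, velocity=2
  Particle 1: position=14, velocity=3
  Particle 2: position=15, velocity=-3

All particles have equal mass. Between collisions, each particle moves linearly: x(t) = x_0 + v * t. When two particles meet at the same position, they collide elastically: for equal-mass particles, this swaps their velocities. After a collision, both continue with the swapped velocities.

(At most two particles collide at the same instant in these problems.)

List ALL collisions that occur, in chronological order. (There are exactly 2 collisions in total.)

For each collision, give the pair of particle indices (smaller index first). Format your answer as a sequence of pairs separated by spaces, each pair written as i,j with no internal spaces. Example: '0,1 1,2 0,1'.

Collision at t=1/6: particles 1 and 2 swap velocities; positions: p0=16/3 p1=29/2 p2=29/2; velocities now: v0=2 v1=-3 v2=3
Collision at t=2: particles 0 and 1 swap velocities; positions: p0=9 p1=9 p2=20; velocities now: v0=-3 v1=2 v2=3

Answer: 1,2 0,1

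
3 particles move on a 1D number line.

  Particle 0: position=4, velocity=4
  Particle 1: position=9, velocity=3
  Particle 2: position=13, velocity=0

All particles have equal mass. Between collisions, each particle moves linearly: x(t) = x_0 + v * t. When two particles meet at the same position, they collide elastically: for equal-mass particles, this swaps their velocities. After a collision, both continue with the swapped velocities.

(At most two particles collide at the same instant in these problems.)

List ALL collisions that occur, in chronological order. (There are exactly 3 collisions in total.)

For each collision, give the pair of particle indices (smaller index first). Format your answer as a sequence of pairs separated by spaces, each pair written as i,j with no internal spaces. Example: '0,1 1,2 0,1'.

Answer: 1,2 0,1 1,2

Derivation:
Collision at t=4/3: particles 1 and 2 swap velocities; positions: p0=28/3 p1=13 p2=13; velocities now: v0=4 v1=0 v2=3
Collision at t=9/4: particles 0 and 1 swap velocities; positions: p0=13 p1=13 p2=63/4; velocities now: v0=0 v1=4 v2=3
Collision at t=5: particles 1 and 2 swap velocities; positions: p0=13 p1=24 p2=24; velocities now: v0=0 v1=3 v2=4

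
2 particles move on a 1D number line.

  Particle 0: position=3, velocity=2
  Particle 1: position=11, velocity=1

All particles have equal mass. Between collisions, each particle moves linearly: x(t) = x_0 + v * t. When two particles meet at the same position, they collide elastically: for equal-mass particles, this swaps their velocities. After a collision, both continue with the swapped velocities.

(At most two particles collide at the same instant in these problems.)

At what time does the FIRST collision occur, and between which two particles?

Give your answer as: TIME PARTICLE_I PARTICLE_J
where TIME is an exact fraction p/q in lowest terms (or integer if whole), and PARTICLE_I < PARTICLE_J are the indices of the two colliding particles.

Answer: 8 0 1

Derivation:
Pair (0,1): pos 3,11 vel 2,1 -> gap=8, closing at 1/unit, collide at t=8
Earliest collision: t=8 between 0 and 1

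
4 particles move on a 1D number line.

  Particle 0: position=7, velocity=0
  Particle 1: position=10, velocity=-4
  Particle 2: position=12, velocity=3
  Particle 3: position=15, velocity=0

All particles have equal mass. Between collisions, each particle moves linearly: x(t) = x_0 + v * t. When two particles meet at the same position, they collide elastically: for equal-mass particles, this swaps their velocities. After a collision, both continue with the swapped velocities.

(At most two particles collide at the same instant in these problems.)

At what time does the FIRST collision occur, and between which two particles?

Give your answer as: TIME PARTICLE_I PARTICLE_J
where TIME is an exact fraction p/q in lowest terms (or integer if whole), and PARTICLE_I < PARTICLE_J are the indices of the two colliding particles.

Answer: 3/4 0 1

Derivation:
Pair (0,1): pos 7,10 vel 0,-4 -> gap=3, closing at 4/unit, collide at t=3/4
Pair (1,2): pos 10,12 vel -4,3 -> not approaching (rel speed -7 <= 0)
Pair (2,3): pos 12,15 vel 3,0 -> gap=3, closing at 3/unit, collide at t=1
Earliest collision: t=3/4 between 0 and 1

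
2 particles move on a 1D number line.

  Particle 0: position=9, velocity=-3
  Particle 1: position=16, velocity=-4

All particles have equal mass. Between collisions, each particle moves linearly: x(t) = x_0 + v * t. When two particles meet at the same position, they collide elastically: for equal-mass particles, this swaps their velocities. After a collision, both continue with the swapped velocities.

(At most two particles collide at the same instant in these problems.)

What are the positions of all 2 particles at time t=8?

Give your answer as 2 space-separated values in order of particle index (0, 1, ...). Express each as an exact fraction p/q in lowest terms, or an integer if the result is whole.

Collision at t=7: particles 0 and 1 swap velocities; positions: p0=-12 p1=-12; velocities now: v0=-4 v1=-3
Advance to t=8 (no further collisions before then); velocities: v0=-4 v1=-3; positions = -16 -15

Answer: -16 -15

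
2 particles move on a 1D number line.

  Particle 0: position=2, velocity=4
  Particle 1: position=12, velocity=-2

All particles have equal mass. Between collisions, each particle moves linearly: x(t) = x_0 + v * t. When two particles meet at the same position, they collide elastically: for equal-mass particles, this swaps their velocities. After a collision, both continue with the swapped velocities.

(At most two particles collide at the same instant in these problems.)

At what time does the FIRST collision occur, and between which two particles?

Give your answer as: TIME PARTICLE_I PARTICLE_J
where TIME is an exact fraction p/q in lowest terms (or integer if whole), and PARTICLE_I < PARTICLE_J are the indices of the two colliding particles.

Answer: 5/3 0 1

Derivation:
Pair (0,1): pos 2,12 vel 4,-2 -> gap=10, closing at 6/unit, collide at t=5/3
Earliest collision: t=5/3 between 0 and 1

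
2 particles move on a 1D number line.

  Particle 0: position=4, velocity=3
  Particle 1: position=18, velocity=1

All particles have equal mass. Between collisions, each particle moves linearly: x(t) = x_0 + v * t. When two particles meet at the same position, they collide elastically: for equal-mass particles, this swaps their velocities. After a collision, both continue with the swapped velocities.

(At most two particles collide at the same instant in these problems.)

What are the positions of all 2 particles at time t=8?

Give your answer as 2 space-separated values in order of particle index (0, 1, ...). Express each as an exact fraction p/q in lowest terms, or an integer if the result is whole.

Collision at t=7: particles 0 and 1 swap velocities; positions: p0=25 p1=25; velocities now: v0=1 v1=3
Advance to t=8 (no further collisions before then); velocities: v0=1 v1=3; positions = 26 28

Answer: 26 28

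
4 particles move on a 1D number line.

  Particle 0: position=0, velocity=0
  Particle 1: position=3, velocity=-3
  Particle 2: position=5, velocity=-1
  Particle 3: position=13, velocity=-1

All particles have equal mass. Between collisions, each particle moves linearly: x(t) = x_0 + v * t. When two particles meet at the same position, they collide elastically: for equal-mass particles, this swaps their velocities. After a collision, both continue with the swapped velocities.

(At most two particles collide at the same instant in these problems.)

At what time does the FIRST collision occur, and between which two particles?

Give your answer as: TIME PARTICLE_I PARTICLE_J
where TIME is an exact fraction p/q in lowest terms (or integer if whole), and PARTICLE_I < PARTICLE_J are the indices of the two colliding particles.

Answer: 1 0 1

Derivation:
Pair (0,1): pos 0,3 vel 0,-3 -> gap=3, closing at 3/unit, collide at t=1
Pair (1,2): pos 3,5 vel -3,-1 -> not approaching (rel speed -2 <= 0)
Pair (2,3): pos 5,13 vel -1,-1 -> not approaching (rel speed 0 <= 0)
Earliest collision: t=1 between 0 and 1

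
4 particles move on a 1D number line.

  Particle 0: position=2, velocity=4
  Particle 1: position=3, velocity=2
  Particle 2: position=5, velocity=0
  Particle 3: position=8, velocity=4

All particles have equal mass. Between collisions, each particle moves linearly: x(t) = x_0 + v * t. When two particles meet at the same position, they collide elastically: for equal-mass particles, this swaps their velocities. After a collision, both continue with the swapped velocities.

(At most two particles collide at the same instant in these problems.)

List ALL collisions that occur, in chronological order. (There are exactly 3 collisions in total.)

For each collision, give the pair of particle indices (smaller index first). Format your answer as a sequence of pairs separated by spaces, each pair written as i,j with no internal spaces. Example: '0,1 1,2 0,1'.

Collision at t=1/2: particles 0 and 1 swap velocities; positions: p0=4 p1=4 p2=5 p3=10; velocities now: v0=2 v1=4 v2=0 v3=4
Collision at t=3/4: particles 1 and 2 swap velocities; positions: p0=9/2 p1=5 p2=5 p3=11; velocities now: v0=2 v1=0 v2=4 v3=4
Collision at t=1: particles 0 and 1 swap velocities; positions: p0=5 p1=5 p2=6 p3=12; velocities now: v0=0 v1=2 v2=4 v3=4

Answer: 0,1 1,2 0,1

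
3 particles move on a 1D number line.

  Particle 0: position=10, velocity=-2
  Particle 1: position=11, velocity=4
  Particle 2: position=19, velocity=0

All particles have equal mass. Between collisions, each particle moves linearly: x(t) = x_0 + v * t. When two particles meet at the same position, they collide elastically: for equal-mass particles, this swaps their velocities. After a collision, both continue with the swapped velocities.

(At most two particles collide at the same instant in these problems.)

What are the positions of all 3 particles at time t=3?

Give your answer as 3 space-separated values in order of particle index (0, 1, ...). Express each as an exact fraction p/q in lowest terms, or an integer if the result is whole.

Collision at t=2: particles 1 and 2 swap velocities; positions: p0=6 p1=19 p2=19; velocities now: v0=-2 v1=0 v2=4
Advance to t=3 (no further collisions before then); velocities: v0=-2 v1=0 v2=4; positions = 4 19 23

Answer: 4 19 23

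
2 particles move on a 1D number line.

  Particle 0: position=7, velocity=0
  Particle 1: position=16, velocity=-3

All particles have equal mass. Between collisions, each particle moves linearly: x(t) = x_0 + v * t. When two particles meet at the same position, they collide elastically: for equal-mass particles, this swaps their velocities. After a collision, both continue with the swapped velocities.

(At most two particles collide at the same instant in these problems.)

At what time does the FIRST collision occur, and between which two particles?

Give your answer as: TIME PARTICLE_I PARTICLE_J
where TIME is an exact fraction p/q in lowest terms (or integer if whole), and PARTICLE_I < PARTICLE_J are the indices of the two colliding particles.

Pair (0,1): pos 7,16 vel 0,-3 -> gap=9, closing at 3/unit, collide at t=3
Earliest collision: t=3 between 0 and 1

Answer: 3 0 1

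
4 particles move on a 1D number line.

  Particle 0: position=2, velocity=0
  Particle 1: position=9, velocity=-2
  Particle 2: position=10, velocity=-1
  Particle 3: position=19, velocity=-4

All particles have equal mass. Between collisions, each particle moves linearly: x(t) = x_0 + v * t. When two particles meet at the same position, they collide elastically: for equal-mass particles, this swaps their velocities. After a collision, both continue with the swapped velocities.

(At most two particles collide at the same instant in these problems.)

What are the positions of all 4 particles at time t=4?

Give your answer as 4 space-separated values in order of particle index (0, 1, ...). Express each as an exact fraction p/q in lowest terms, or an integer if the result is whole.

Answer: 1 2 3 6

Derivation:
Collision at t=3: particles 2 and 3 swap velocities; positions: p0=2 p1=3 p2=7 p3=7; velocities now: v0=0 v1=-2 v2=-4 v3=-1
Collision at t=7/2: particles 0 and 1 swap velocities; positions: p0=2 p1=2 p2=5 p3=13/2; velocities now: v0=-2 v1=0 v2=-4 v3=-1
Advance to t=4 (no further collisions before then); velocities: v0=-2 v1=0 v2=-4 v3=-1; positions = 1 2 3 6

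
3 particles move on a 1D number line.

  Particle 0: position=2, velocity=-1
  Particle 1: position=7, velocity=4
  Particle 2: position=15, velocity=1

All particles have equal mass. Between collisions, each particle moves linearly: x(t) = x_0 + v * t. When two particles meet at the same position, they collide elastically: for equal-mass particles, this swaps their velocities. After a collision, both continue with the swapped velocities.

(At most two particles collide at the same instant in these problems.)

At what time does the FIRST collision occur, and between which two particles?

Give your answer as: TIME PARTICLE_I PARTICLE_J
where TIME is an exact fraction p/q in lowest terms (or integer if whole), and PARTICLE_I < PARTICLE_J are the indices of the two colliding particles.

Pair (0,1): pos 2,7 vel -1,4 -> not approaching (rel speed -5 <= 0)
Pair (1,2): pos 7,15 vel 4,1 -> gap=8, closing at 3/unit, collide at t=8/3
Earliest collision: t=8/3 between 1 and 2

Answer: 8/3 1 2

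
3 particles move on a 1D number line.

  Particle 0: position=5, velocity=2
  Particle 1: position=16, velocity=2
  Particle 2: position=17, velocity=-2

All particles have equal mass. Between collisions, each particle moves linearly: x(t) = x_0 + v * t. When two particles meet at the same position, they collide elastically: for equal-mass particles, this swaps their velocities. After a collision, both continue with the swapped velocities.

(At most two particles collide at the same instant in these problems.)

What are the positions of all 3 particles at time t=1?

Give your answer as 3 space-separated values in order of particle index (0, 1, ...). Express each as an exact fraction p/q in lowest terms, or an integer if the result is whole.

Answer: 7 15 18

Derivation:
Collision at t=1/4: particles 1 and 2 swap velocities; positions: p0=11/2 p1=33/2 p2=33/2; velocities now: v0=2 v1=-2 v2=2
Advance to t=1 (no further collisions before then); velocities: v0=2 v1=-2 v2=2; positions = 7 15 18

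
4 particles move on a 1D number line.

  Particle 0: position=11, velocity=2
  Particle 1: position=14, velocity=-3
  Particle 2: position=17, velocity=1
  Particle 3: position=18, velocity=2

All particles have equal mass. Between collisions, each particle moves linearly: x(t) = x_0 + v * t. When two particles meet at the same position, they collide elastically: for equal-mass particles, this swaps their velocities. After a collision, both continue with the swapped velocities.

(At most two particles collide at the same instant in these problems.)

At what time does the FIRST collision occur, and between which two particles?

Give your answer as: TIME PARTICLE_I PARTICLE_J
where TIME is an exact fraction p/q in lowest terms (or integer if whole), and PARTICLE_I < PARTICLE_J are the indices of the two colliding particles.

Answer: 3/5 0 1

Derivation:
Pair (0,1): pos 11,14 vel 2,-3 -> gap=3, closing at 5/unit, collide at t=3/5
Pair (1,2): pos 14,17 vel -3,1 -> not approaching (rel speed -4 <= 0)
Pair (2,3): pos 17,18 vel 1,2 -> not approaching (rel speed -1 <= 0)
Earliest collision: t=3/5 between 0 and 1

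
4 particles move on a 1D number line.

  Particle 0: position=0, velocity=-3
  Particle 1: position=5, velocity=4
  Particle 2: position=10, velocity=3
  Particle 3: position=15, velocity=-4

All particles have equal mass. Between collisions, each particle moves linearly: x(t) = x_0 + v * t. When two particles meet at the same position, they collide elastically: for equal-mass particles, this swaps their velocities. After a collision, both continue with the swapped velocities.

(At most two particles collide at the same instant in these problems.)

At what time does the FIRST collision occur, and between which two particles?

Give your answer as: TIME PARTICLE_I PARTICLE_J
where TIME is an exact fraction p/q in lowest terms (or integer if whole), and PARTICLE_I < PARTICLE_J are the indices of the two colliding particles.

Answer: 5/7 2 3

Derivation:
Pair (0,1): pos 0,5 vel -3,4 -> not approaching (rel speed -7 <= 0)
Pair (1,2): pos 5,10 vel 4,3 -> gap=5, closing at 1/unit, collide at t=5
Pair (2,3): pos 10,15 vel 3,-4 -> gap=5, closing at 7/unit, collide at t=5/7
Earliest collision: t=5/7 between 2 and 3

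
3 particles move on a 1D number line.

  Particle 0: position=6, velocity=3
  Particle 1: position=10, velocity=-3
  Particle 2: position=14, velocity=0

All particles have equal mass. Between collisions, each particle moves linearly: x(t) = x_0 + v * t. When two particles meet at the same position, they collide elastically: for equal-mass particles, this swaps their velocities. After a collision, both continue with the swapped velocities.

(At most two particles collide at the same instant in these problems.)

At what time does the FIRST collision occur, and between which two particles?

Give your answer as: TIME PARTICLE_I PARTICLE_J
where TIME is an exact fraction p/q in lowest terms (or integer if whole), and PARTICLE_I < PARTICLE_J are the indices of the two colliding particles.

Pair (0,1): pos 6,10 vel 3,-3 -> gap=4, closing at 6/unit, collide at t=2/3
Pair (1,2): pos 10,14 vel -3,0 -> not approaching (rel speed -3 <= 0)
Earliest collision: t=2/3 between 0 and 1

Answer: 2/3 0 1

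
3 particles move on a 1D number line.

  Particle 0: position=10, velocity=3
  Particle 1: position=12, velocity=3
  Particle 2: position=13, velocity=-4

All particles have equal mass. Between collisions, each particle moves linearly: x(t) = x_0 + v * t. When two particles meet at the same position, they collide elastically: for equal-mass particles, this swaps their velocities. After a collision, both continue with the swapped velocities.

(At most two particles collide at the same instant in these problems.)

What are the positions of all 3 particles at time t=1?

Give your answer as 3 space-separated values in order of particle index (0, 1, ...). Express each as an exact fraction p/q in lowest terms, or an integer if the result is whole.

Collision at t=1/7: particles 1 and 2 swap velocities; positions: p0=73/7 p1=87/7 p2=87/7; velocities now: v0=3 v1=-4 v2=3
Collision at t=3/7: particles 0 and 1 swap velocities; positions: p0=79/7 p1=79/7 p2=93/7; velocities now: v0=-4 v1=3 v2=3
Advance to t=1 (no further collisions before then); velocities: v0=-4 v1=3 v2=3; positions = 9 13 15

Answer: 9 13 15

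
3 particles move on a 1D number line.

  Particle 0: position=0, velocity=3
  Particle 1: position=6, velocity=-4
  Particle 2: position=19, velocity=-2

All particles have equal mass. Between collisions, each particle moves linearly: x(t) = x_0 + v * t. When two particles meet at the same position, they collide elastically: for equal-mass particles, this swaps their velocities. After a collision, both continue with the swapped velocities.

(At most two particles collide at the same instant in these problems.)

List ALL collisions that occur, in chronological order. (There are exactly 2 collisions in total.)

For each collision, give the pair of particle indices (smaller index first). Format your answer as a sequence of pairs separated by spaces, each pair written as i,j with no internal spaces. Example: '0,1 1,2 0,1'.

Answer: 0,1 1,2

Derivation:
Collision at t=6/7: particles 0 and 1 swap velocities; positions: p0=18/7 p1=18/7 p2=121/7; velocities now: v0=-4 v1=3 v2=-2
Collision at t=19/5: particles 1 and 2 swap velocities; positions: p0=-46/5 p1=57/5 p2=57/5; velocities now: v0=-4 v1=-2 v2=3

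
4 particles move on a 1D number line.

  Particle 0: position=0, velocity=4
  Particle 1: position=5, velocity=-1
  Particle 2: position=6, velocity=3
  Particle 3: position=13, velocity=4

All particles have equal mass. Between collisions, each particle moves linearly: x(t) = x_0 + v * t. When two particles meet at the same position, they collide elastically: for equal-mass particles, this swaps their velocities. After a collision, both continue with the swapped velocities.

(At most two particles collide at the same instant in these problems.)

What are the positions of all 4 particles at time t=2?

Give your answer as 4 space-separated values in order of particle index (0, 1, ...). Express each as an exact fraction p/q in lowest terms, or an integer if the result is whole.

Collision at t=1: particles 0 and 1 swap velocities; positions: p0=4 p1=4 p2=9 p3=17; velocities now: v0=-1 v1=4 v2=3 v3=4
Advance to t=2 (no further collisions before then); velocities: v0=-1 v1=4 v2=3 v3=4; positions = 3 8 12 21

Answer: 3 8 12 21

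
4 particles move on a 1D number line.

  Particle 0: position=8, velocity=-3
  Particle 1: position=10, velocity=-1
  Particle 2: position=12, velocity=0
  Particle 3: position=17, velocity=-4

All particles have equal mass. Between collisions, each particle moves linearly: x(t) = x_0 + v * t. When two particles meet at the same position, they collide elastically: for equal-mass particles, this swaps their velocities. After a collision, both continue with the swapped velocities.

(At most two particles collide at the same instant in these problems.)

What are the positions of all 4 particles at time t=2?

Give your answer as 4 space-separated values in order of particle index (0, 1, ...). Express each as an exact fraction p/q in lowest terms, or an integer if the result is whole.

Answer: 2 8 9 12

Derivation:
Collision at t=5/4: particles 2 and 3 swap velocities; positions: p0=17/4 p1=35/4 p2=12 p3=12; velocities now: v0=-3 v1=-1 v2=-4 v3=0
Advance to t=2 (no further collisions before then); velocities: v0=-3 v1=-1 v2=-4 v3=0; positions = 2 8 9 12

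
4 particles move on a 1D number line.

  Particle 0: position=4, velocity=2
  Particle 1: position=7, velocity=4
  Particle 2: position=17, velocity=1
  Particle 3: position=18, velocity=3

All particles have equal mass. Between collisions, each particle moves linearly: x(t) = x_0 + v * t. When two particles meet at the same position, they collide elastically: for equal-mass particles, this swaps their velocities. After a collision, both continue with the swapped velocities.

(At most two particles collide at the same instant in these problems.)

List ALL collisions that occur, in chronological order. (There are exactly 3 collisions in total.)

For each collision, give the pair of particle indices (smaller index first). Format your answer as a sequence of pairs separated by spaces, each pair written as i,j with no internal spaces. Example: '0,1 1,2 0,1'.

Collision at t=10/3: particles 1 and 2 swap velocities; positions: p0=32/3 p1=61/3 p2=61/3 p3=28; velocities now: v0=2 v1=1 v2=4 v3=3
Collision at t=11: particles 2 and 3 swap velocities; positions: p0=26 p1=28 p2=51 p3=51; velocities now: v0=2 v1=1 v2=3 v3=4
Collision at t=13: particles 0 and 1 swap velocities; positions: p0=30 p1=30 p2=57 p3=59; velocities now: v0=1 v1=2 v2=3 v3=4

Answer: 1,2 2,3 0,1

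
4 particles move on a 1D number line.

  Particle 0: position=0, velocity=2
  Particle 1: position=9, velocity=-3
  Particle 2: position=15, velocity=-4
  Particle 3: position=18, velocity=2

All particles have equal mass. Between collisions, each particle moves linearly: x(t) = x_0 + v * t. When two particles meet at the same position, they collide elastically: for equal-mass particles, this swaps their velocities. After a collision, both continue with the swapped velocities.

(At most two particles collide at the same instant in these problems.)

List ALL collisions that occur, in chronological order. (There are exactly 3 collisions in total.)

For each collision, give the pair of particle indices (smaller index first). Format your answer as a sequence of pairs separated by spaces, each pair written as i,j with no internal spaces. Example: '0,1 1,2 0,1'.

Collision at t=9/5: particles 0 and 1 swap velocities; positions: p0=18/5 p1=18/5 p2=39/5 p3=108/5; velocities now: v0=-3 v1=2 v2=-4 v3=2
Collision at t=5/2: particles 1 and 2 swap velocities; positions: p0=3/2 p1=5 p2=5 p3=23; velocities now: v0=-3 v1=-4 v2=2 v3=2
Collision at t=6: particles 0 and 1 swap velocities; positions: p0=-9 p1=-9 p2=12 p3=30; velocities now: v0=-4 v1=-3 v2=2 v3=2

Answer: 0,1 1,2 0,1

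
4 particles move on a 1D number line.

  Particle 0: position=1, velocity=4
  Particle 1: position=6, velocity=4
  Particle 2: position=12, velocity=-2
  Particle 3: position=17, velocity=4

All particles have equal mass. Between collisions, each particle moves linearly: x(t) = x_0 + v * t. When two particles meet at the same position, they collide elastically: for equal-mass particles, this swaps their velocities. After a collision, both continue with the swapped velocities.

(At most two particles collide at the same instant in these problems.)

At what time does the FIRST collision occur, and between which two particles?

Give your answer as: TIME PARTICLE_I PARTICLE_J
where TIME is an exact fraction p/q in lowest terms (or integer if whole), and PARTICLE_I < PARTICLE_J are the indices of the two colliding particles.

Pair (0,1): pos 1,6 vel 4,4 -> not approaching (rel speed 0 <= 0)
Pair (1,2): pos 6,12 vel 4,-2 -> gap=6, closing at 6/unit, collide at t=1
Pair (2,3): pos 12,17 vel -2,4 -> not approaching (rel speed -6 <= 0)
Earliest collision: t=1 between 1 and 2

Answer: 1 1 2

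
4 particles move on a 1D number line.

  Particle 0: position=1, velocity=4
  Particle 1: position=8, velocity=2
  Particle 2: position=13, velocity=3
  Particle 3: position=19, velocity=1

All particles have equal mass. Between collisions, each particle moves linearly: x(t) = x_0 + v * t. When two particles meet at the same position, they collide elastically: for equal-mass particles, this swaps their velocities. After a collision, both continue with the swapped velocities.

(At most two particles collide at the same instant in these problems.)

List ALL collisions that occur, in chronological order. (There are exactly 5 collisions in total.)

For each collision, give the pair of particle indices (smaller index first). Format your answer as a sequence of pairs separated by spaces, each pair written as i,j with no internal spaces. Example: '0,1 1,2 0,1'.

Collision at t=3: particles 2 and 3 swap velocities; positions: p0=13 p1=14 p2=22 p3=22; velocities now: v0=4 v1=2 v2=1 v3=3
Collision at t=7/2: particles 0 and 1 swap velocities; positions: p0=15 p1=15 p2=45/2 p3=47/2; velocities now: v0=2 v1=4 v2=1 v3=3
Collision at t=6: particles 1 and 2 swap velocities; positions: p0=20 p1=25 p2=25 p3=31; velocities now: v0=2 v1=1 v2=4 v3=3
Collision at t=11: particles 0 and 1 swap velocities; positions: p0=30 p1=30 p2=45 p3=46; velocities now: v0=1 v1=2 v2=4 v3=3
Collision at t=12: particles 2 and 3 swap velocities; positions: p0=31 p1=32 p2=49 p3=49; velocities now: v0=1 v1=2 v2=3 v3=4

Answer: 2,3 0,1 1,2 0,1 2,3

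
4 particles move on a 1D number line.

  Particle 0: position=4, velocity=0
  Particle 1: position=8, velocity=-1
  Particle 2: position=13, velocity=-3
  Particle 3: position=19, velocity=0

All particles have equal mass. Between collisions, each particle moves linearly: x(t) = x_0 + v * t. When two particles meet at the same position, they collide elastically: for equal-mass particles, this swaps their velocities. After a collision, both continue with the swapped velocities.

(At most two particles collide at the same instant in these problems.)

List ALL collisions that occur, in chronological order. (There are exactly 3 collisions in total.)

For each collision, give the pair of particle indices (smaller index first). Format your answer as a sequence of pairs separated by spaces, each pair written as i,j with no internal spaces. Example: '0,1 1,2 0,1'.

Answer: 1,2 0,1 1,2

Derivation:
Collision at t=5/2: particles 1 and 2 swap velocities; positions: p0=4 p1=11/2 p2=11/2 p3=19; velocities now: v0=0 v1=-3 v2=-1 v3=0
Collision at t=3: particles 0 and 1 swap velocities; positions: p0=4 p1=4 p2=5 p3=19; velocities now: v0=-3 v1=0 v2=-1 v3=0
Collision at t=4: particles 1 and 2 swap velocities; positions: p0=1 p1=4 p2=4 p3=19; velocities now: v0=-3 v1=-1 v2=0 v3=0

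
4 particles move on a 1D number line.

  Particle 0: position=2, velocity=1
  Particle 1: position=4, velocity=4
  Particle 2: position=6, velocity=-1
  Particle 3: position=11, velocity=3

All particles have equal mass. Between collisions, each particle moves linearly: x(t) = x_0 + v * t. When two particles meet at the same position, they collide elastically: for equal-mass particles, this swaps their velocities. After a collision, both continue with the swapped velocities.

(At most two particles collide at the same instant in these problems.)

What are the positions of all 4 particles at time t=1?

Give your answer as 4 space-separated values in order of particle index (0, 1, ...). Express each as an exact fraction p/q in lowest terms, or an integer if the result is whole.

Collision at t=2/5: particles 1 and 2 swap velocities; positions: p0=12/5 p1=28/5 p2=28/5 p3=61/5; velocities now: v0=1 v1=-1 v2=4 v3=3
Advance to t=1 (no further collisions before then); velocities: v0=1 v1=-1 v2=4 v3=3; positions = 3 5 8 14

Answer: 3 5 8 14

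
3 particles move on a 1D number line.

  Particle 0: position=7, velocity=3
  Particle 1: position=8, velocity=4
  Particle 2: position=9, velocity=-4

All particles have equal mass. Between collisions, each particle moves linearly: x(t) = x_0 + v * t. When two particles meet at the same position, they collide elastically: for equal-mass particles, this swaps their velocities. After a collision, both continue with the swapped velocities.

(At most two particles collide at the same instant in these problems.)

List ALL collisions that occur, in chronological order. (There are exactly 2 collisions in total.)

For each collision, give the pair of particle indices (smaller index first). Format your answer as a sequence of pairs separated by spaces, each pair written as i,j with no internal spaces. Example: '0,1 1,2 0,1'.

Collision at t=1/8: particles 1 and 2 swap velocities; positions: p0=59/8 p1=17/2 p2=17/2; velocities now: v0=3 v1=-4 v2=4
Collision at t=2/7: particles 0 and 1 swap velocities; positions: p0=55/7 p1=55/7 p2=64/7; velocities now: v0=-4 v1=3 v2=4

Answer: 1,2 0,1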